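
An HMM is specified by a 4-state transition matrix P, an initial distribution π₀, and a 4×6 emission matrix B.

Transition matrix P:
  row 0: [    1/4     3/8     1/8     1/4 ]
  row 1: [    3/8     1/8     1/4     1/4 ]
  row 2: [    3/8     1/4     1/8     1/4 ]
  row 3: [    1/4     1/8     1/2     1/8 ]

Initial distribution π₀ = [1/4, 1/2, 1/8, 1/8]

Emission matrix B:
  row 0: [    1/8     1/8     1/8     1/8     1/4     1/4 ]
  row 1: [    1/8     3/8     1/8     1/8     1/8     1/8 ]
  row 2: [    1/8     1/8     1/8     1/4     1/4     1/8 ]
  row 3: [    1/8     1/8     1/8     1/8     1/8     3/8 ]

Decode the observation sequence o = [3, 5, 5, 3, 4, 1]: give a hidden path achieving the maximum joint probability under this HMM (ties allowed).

t=0: δ = [3.125e-02, 6.250e-02, 3.125e-02, 1.562e-02]  (obs o_0=3)
t=1: δ = [5.859e-03, 1.465e-03, 1.953e-03, 5.859e-03]  ψ = [1, 0, 1, 1]  (obs o_1=5)
t=2: δ = [3.662e-04, 2.747e-04, 3.662e-04, 5.493e-04]  ψ = [0, 0, 3, 0]  (obs o_2=5)
t=3: δ = [1.717e-05, 1.717e-05, 6.866e-05, 1.144e-05]  ψ = [2, 0, 3, 0]  (obs o_3=3)
t=4: δ = [6.437e-06, 2.146e-06, 2.146e-06, 2.146e-06]  ψ = [2, 2, 2, 2]  (obs o_4=4)
t=5: δ = [2.012e-07, 9.052e-07, 1.341e-07, 2.012e-07]  ψ = [0, 0, 3, 0]  (obs o_5=1)
backtrack: best end state = 1; path = [1, 0, 3, 2, 0, 1]

path = [1, 0, 3, 2, 0, 1]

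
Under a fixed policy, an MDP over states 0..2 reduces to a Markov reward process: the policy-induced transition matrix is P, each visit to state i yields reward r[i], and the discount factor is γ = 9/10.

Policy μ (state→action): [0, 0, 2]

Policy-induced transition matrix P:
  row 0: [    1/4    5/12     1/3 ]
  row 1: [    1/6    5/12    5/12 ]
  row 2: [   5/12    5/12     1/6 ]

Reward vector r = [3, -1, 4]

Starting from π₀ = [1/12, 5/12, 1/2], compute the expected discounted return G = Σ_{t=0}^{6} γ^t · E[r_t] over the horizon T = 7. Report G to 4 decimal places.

G = 8.7623

t=0: π = [0.0833, 0.4167, 0.5000], E[r] = 1.8333, γ^t·E[r] = 1.833333, running G = 1.833333
t=1: π = [0.2986, 0.4167, 0.2847], E[r] = 1.6181, γ^t·E[r] = 1.456250, running G = 3.289583
t=2: π = [0.2627, 0.4167, 0.3206], E[r] = 1.6539, γ^t·E[r] = 1.339688, running G = 4.629271
t=3: π = [0.2687, 0.4167, 0.3146], E[r] = 1.6480, γ^t·E[r] = 1.201359, running G = 5.830630
t=4: π = [0.2677, 0.4167, 0.3156], E[r] = 1.6490, γ^t·E[r] = 1.081877, running G = 6.912508
t=5: π = [0.2679, 0.4167, 0.3155], E[r] = 1.6488, γ^t·E[r] = 0.973592, running G = 7.886099
t=6: π = [0.2679, 0.4167, 0.3155], E[r] = 1.6488, γ^t·E[r] = 0.876247, running G = 8.762346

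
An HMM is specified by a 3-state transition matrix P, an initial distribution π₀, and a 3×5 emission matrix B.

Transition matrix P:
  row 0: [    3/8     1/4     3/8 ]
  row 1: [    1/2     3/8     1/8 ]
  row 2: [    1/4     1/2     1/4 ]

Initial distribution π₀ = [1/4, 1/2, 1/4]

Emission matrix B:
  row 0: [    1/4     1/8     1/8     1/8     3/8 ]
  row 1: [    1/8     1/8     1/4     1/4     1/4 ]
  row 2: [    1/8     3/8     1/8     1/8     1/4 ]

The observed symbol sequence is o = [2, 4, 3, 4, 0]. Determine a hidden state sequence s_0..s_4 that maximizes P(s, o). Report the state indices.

t=0: δ = [3.125e-02, 1.250e-01, 3.125e-02]  (obs o_0=2)
t=1: δ = [2.344e-02, 1.172e-02, 3.906e-03]  ψ = [1, 1, 1]  (obs o_1=4)
t=2: δ = [1.099e-03, 1.465e-03, 1.099e-03]  ψ = [0, 0, 0]  (obs o_2=3)
t=3: δ = [2.747e-04, 1.373e-04, 1.030e-04]  ψ = [1, 1, 0]  (obs o_3=4)
t=4: δ = [2.575e-05, 8.583e-06, 1.287e-05]  ψ = [0, 0, 0]  (obs o_4=0)
backtrack: best end state = 0; path = [1, 0, 1, 0, 0]

path = [1, 0, 1, 0, 0]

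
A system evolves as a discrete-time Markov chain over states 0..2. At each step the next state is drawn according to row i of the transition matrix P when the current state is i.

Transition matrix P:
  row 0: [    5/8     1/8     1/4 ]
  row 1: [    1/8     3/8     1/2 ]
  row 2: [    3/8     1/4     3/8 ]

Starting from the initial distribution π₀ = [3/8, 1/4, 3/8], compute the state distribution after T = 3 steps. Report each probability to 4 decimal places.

π = [0.4224, 0.2263, 0.3513]

t=0: π = [0.3750, 0.2500, 0.3750]
t=1: π = [0.4063, 0.2344, 0.3594]
t=2: π = [0.4180, 0.2285, 0.3535]
t=3: π = [0.4224, 0.2263, 0.3513]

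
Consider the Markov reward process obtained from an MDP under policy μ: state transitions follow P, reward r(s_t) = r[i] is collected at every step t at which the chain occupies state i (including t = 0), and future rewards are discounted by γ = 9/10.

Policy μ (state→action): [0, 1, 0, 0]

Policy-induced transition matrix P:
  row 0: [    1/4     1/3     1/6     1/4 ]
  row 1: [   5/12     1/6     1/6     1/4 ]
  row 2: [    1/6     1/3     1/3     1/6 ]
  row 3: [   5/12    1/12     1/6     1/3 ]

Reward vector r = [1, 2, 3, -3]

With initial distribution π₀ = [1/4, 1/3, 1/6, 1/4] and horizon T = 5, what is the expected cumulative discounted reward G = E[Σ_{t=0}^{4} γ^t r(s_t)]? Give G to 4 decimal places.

G = 2.5280

t=0: π = [0.2500, 0.3333, 0.1667, 0.2500], E[r] = 0.6667, γ^t·E[r] = 0.666667, running G = 0.666667
t=1: π = [0.3333, 0.2153, 0.1944, 0.2569], E[r] = 0.5764, γ^t·E[r] = 0.518750, running G = 1.185417
t=2: π = [0.3125, 0.2332, 0.1991, 0.2552], E[r] = 0.6105, γ^t·E[r] = 0.494531, running G = 1.679948
t=3: π = [0.3148, 0.2307, 0.1998, 0.2547], E[r] = 0.6116, γ^t·E[r] = 0.445887, running G = 2.125835
t=4: π = [0.3142, 0.2312, 0.2000, 0.2546], E[r] = 0.6129, γ^t·E[r] = 0.402118, running G = 2.527953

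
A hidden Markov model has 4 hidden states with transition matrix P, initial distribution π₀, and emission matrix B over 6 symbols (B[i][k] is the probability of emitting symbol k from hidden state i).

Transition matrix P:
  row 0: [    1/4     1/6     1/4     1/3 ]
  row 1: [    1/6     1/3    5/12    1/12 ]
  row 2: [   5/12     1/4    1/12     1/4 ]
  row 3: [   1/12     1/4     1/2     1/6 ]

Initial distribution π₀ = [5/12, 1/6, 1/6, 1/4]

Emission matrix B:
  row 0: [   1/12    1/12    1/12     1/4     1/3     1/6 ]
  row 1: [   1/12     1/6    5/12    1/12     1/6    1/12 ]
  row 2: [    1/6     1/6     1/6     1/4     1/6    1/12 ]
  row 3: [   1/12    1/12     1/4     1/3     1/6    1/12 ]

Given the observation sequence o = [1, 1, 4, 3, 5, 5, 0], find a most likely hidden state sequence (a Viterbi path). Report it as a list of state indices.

path = [1, 2, 0, 3, 2, 0, 2]

t=0: δ = [3.472e-02, 2.778e-02, 2.778e-02, 2.083e-02]  (obs o_0=1)
t=1: δ = [9.645e-04, 1.543e-03, 1.929e-03, 9.645e-04]  ψ = [2, 1, 1, 0]  (obs o_1=1)
t=2: δ = [2.679e-04, 8.573e-05, 1.072e-04, 8.038e-05]  ψ = [2, 1, 1, 2]  (obs o_2=4)
t=3: δ = [1.674e-05, 3.721e-06, 1.674e-05, 2.977e-05]  ψ = [0, 0, 0, 0]  (obs o_3=3)
t=4: δ = [1.163e-06, 6.202e-07, 1.240e-06, 4.651e-07]  ψ = [2, 3, 3, 0]  (obs o_4=5)
t=5: δ = [8.614e-08, 2.584e-08, 2.423e-08, 3.230e-08]  ψ = [2, 2, 0, 0]  (obs o_5=5)
t=6: δ = [1.795e-09, 1.196e-09, 3.589e-09, 2.393e-09]  ψ = [0, 0, 0, 0]  (obs o_6=0)
backtrack: best end state = 2; path = [1, 2, 0, 3, 2, 0, 2]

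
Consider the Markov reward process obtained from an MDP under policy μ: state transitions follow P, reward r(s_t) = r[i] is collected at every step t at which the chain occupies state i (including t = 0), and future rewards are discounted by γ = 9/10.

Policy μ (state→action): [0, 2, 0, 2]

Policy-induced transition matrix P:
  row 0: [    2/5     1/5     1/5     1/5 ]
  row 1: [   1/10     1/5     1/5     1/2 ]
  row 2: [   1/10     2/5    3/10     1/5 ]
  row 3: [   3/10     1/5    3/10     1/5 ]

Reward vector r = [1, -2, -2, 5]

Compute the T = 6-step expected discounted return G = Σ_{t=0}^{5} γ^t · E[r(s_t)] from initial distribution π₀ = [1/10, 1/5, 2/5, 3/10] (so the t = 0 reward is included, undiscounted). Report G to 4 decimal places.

t=0: π = [0.1000, 0.2000, 0.4000, 0.3000], E[r] = 0.4000, γ^t·E[r] = 0.400000, running G = 0.400000
t=1: π = [0.1900, 0.2800, 0.2700, 0.2600], E[r] = 0.3900, γ^t·E[r] = 0.351000, running G = 0.751000
t=2: π = [0.2090, 0.2540, 0.2530, 0.2840], E[r] = 0.6150, γ^t·E[r] = 0.498150, running G = 1.249150
t=3: π = [0.2195, 0.2506, 0.2537, 0.2762], E[r] = 0.5919, γ^t·E[r] = 0.431495, running G = 1.680645
t=4: π = [0.2211, 0.2507, 0.2530, 0.2752], E[r] = 0.5895, γ^t·E[r] = 0.386791, running G = 2.067436
t=5: π = [0.2214, 0.2506, 0.2528, 0.2752], E[r] = 0.5906, γ^t·E[r] = 0.348769, running G = 2.416205

G = 2.4162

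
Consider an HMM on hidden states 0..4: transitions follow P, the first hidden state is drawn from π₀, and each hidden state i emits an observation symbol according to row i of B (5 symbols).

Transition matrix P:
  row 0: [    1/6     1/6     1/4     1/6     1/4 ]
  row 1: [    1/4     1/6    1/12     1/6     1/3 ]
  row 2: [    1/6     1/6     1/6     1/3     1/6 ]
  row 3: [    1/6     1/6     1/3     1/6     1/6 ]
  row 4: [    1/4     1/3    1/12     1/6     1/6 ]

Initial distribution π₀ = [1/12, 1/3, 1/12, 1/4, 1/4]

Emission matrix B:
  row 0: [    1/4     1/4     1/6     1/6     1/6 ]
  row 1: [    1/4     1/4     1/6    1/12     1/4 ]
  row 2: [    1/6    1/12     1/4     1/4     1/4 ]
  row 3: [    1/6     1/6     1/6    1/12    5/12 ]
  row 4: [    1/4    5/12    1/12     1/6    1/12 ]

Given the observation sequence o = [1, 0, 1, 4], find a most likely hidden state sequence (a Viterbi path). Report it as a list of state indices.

t=0: δ = [2.083e-02, 8.333e-02, 6.944e-03, 4.167e-02, 1.042e-01]  (obs o_0=1)
t=1: δ = [6.510e-03, 8.681e-03, 2.315e-03, 2.894e-03, 6.944e-03]  ψ = [4, 4, 3, 4, 1]  (obs o_1=0)
t=2: δ = [5.425e-04, 5.787e-04, 1.356e-04, 2.411e-04, 1.206e-03]  ψ = [1, 4, 0, 1, 1]  (obs o_2=1)
t=3: δ = [5.023e-05, 1.005e-04, 3.391e-05, 8.372e-05, 1.674e-05]  ψ = [4, 4, 0, 4, 4]  (obs o_3=4)
backtrack: best end state = 1; path = [4, 1, 4, 1]

path = [4, 1, 4, 1]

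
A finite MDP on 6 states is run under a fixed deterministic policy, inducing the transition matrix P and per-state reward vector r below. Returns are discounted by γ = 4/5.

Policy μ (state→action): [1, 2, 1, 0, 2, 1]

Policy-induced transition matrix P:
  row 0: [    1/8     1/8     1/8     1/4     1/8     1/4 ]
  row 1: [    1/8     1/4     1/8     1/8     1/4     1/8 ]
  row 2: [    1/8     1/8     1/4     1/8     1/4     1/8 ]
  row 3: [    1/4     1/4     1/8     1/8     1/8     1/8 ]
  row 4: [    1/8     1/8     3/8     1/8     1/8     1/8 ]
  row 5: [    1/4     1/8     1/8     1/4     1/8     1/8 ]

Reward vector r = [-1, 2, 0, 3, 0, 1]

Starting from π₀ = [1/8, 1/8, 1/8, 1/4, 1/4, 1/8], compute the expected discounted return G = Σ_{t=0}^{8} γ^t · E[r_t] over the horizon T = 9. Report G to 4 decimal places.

G = 3.6632

t=0: π = [0.1250, 0.1250, 0.1250, 0.2500, 0.2500, 0.1250], E[r] = 1.0000, γ^t·E[r] = 1.000000, running G = 1.000000
t=1: π = [0.1719, 0.1719, 0.2031, 0.1563, 0.1563, 0.1406], E[r] = 0.7813, γ^t·E[r] = 0.625000, running G = 1.625000
t=2: π = [0.1621, 0.1660, 0.1895, 0.1641, 0.1719, 0.1465], E[r] = 0.8086, γ^t·E[r] = 0.517500, running G = 2.142500
t=3: π = [0.1638, 0.1663, 0.1917, 0.1636, 0.1694, 0.1453], E[r] = 0.8047, γ^t·E[r] = 0.412000, running G = 2.554500
t=4: π = [0.1636, 0.1662, 0.1913, 0.1636, 0.1697, 0.1455], E[r] = 0.8052, γ^t·E[r] = 0.329825, running G = 2.884325
t=5: π = [0.1636, 0.1662, 0.1913, 0.1636, 0.1697, 0.1455], E[r] = 0.8052, γ^t·E[r] = 0.263843, running G = 3.148168
t=6: π = [0.1636, 0.1662, 0.1913, 0.1636, 0.1697, 0.1455], E[r] = 0.8052, γ^t·E[r] = 0.211077, running G = 3.359245
t=7: π = [0.1636, 0.1662, 0.1913, 0.1636, 0.1697, 0.1455], E[r] = 0.8052, γ^t·E[r] = 0.168862, running G = 3.528106
t=8: π = [0.1636, 0.1662, 0.1913, 0.1636, 0.1697, 0.1455], E[r] = 0.8052, γ^t·E[r] = 0.135089, running G = 3.663195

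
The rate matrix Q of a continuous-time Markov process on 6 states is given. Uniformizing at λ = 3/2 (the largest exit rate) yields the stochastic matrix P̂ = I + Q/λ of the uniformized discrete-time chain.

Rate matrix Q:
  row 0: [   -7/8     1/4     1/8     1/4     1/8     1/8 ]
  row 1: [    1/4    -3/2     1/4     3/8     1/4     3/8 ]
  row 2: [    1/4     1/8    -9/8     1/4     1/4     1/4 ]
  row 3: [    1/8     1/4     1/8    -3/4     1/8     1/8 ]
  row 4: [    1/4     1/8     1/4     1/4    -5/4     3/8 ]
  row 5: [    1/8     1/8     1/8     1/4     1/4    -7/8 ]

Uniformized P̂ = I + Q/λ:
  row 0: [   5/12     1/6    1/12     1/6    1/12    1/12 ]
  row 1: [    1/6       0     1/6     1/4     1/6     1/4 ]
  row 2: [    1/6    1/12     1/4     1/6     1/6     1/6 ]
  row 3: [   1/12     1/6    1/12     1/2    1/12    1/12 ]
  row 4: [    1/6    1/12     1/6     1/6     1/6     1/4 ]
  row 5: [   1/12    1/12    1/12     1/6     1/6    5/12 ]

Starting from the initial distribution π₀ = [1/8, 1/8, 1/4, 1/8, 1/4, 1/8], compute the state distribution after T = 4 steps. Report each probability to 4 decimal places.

t=0: π = [0.1250, 0.1250, 0.2500, 0.1250, 0.2500, 0.1250]
t=1: π = [0.1771, 0.0938, 0.1563, 0.2188, 0.1458, 0.2083]
t=2: π = [0.1753, 0.1085, 0.1293, 0.2474, 0.1337, 0.2057]
t=3: π = [0.1727, 0.1095, 0.1251, 0.2582, 0.1314, 0.2031]
t=4: π = [0.1714, 0.1101, 0.1243, 0.2619, 0.1308, 0.2016]

π = [0.1714, 0.1101, 0.1243, 0.2619, 0.1308, 0.2016]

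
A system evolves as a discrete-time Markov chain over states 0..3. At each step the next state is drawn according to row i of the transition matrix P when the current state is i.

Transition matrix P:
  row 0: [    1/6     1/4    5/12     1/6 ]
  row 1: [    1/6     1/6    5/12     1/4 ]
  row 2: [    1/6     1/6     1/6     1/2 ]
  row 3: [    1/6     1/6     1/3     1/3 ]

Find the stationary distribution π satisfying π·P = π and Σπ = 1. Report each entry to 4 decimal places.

π = [0.1667, 0.1806, 0.3105, 0.3423]

Balance equations π_j = Σ_i π_i·P[i][j]:
  π_0 = 1/6·π_0 + 1/6·π_1 + 1/6·π_2 + 1/6·π_3
  π_1 = 1/4·π_0 + 1/6·π_1 + 1/6·π_2 + 1/6·π_3
  π_2 = 5/12·π_0 + 5/12·π_1 + 1/6·π_2 + 1/3·π_3
  normalize: π_0 + π_1 + π_2 + π_3 = 1
Solving the linear system gives exactly π = [1/6, 13/72, 313/1008, 115/336].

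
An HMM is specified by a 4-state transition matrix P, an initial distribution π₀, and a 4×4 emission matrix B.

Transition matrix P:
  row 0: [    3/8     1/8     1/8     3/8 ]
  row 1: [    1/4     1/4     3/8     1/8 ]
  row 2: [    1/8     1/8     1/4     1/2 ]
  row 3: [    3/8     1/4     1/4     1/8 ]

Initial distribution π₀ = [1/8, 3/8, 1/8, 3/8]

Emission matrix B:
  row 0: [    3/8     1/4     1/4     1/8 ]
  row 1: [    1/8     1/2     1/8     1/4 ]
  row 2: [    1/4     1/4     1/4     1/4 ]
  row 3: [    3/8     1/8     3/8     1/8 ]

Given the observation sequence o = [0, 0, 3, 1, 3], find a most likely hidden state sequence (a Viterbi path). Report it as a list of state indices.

path = [3, 0, 3, 1, 2]

t=0: δ = [4.688e-02, 4.688e-02, 3.125e-02, 1.406e-01]  (obs o_0=0)
t=1: δ = [1.978e-02, 4.395e-03, 8.789e-03, 6.592e-03]  ψ = [3, 3, 3, 0]  (obs o_1=0)
t=2: δ = [9.270e-04, 6.180e-04, 6.180e-04, 9.270e-04]  ψ = [0, 0, 0, 0]  (obs o_2=3)
t=3: δ = [8.690e-05, 1.159e-04, 5.794e-05, 4.345e-05]  ψ = [0, 3, 1, 0]  (obs o_3=1)
t=4: δ = [4.074e-06, 7.242e-06, 1.086e-05, 4.074e-06]  ψ = [0, 1, 1, 0]  (obs o_4=3)
backtrack: best end state = 2; path = [3, 0, 3, 1, 2]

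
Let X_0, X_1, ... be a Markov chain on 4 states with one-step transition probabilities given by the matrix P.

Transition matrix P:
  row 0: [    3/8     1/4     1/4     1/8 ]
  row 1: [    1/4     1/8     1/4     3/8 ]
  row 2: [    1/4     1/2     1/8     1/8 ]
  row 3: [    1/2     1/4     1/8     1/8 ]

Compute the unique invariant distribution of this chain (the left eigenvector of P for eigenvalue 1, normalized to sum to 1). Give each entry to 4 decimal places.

Balance equations π_j = Σ_i π_i·P[i][j]:
  π_0 = 3/8·π_0 + 1/4·π_1 + 1/4·π_2 + 1/2·π_3
  π_1 = 1/4·π_0 + 1/8·π_1 + 1/2·π_2 + 1/4·π_3
  π_2 = 1/4·π_0 + 1/4·π_1 + 1/8·π_2 + 1/8·π_3
  normalize: π_0 + π_1 + π_2 + π_3 = 1
Solving the linear system gives exactly π = [111/326, 87/326, 131/652, 125/652].

π = [0.3405, 0.2669, 0.2009, 0.1917]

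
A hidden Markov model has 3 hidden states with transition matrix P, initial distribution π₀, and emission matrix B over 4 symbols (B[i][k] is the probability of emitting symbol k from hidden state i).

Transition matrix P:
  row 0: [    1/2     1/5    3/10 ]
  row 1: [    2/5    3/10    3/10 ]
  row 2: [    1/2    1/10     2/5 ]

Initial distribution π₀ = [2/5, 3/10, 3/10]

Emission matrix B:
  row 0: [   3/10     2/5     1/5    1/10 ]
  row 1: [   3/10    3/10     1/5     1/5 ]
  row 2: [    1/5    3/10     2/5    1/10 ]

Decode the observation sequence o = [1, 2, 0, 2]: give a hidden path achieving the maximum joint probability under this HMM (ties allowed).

t=0: δ = [1.600e-01, 9.000e-02, 9.000e-02]  (obs o_0=1)
t=1: δ = [1.600e-02, 6.400e-03, 1.920e-02]  ψ = [0, 0, 0]  (obs o_1=2)
t=2: δ = [2.880e-03, 9.600e-04, 1.536e-03]  ψ = [2, 0, 2]  (obs o_2=0)
t=3: δ = [2.880e-04, 1.152e-04, 3.456e-04]  ψ = [0, 0, 0]  (obs o_3=2)
backtrack: best end state = 2; path = [0, 2, 0, 2]

path = [0, 2, 0, 2]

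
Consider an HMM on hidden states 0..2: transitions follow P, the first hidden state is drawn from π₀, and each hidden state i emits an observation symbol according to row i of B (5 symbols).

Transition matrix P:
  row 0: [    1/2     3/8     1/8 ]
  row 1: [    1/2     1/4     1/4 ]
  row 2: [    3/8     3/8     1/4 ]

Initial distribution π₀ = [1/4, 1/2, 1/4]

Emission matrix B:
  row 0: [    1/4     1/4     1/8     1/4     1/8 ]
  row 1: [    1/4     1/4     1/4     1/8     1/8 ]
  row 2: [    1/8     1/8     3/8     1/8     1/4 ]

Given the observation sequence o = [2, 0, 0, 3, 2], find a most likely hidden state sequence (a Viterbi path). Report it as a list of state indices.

t=0: δ = [3.125e-02, 1.250e-01, 9.375e-02]  (obs o_0=2)
t=1: δ = [1.562e-02, 8.789e-03, 3.906e-03]  ψ = [1, 2, 1]  (obs o_1=0)
t=2: δ = [1.953e-03, 1.465e-03, 2.747e-04]  ψ = [0, 0, 1]  (obs o_2=0)
t=3: δ = [2.441e-04, 9.155e-05, 4.578e-05]  ψ = [0, 0, 1]  (obs o_3=3)
t=4: δ = [1.526e-05, 2.289e-05, 1.144e-05]  ψ = [0, 0, 0]  (obs o_4=2)
backtrack: best end state = 1; path = [1, 0, 0, 0, 1]

path = [1, 0, 0, 0, 1]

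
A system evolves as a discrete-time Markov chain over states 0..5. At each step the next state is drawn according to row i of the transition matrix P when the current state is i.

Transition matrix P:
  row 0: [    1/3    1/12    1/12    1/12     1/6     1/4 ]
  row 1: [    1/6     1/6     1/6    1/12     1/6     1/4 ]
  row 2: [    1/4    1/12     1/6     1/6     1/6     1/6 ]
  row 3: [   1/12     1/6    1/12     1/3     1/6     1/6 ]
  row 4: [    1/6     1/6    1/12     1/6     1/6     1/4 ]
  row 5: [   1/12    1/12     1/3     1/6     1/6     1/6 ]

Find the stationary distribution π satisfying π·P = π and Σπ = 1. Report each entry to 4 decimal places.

Balance equations π_j = Σ_i π_i·P[i][j]:
  π_0 = 1/3·π_0 + 1/6·π_1 + 1/4·π_2 + 1/12·π_3 + 1/6·π_4 + 1/12·π_5
  π_1 = 1/12·π_0 + 1/6·π_1 + 1/12·π_2 + 1/6·π_3 + 1/6·π_4 + 1/12·π_5
  π_2 = 1/12·π_0 + 1/6·π_1 + 1/6·π_2 + 1/12·π_3 + 1/12·π_4 + 1/3·π_5
  π_3 = 1/12·π_0 + 1/12·π_1 + 1/6·π_2 + 1/3·π_3 + 1/6·π_4 + 1/6·π_5
  π_4 = 1/6·π_0 + 1/6·π_1 + 1/6·π_2 + 1/6·π_3 + 1/6·π_4 + 1/6·π_5
  normalize: π_0 + π_1 + π_2 + π_3 + π_4 + π_5 = 1
Solving the linear system gives exactly π = [7805/43788, 5321/43788, 6919/43788, 7445/43788, 1/6, 750/3649].

π = [0.1782, 0.1215, 0.1580, 0.1700, 0.1667, 0.2055]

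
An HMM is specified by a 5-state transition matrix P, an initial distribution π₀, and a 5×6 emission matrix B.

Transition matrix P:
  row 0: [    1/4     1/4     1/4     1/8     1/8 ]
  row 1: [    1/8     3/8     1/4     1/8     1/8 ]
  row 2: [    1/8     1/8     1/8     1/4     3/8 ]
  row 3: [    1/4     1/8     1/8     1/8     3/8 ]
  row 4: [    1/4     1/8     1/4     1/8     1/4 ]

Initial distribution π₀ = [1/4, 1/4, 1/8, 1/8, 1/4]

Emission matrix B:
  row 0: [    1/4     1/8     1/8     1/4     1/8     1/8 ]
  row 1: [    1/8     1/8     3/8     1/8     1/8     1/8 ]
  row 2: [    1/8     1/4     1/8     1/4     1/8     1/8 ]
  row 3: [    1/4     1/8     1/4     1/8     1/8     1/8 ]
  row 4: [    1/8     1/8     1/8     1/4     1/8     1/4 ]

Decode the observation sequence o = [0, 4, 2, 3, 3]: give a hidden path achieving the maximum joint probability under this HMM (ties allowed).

path = [0, 1, 1, 2, 4]

t=0: δ = [6.250e-02, 3.125e-02, 1.562e-02, 3.125e-02, 3.125e-02]  (obs o_0=0)
t=1: δ = [1.953e-03, 1.953e-03, 1.953e-03, 9.766e-04, 1.465e-03]  ψ = [0, 0, 0, 0, 3]  (obs o_1=4)
t=2: δ = [6.104e-05, 2.747e-04, 6.104e-05, 1.221e-04, 9.155e-05]  ψ = [0, 1, 0, 2, 2]  (obs o_2=2)
t=3: δ = [8.583e-06, 1.287e-05, 1.717e-05, 4.292e-06, 1.144e-05]  ψ = [1, 1, 1, 1, 3]  (obs o_3=3)
t=4: δ = [7.153e-07, 6.035e-07, 8.047e-07, 5.364e-07, 1.609e-06]  ψ = [4, 1, 1, 2, 2]  (obs o_4=3)
backtrack: best end state = 4; path = [0, 1, 1, 2, 4]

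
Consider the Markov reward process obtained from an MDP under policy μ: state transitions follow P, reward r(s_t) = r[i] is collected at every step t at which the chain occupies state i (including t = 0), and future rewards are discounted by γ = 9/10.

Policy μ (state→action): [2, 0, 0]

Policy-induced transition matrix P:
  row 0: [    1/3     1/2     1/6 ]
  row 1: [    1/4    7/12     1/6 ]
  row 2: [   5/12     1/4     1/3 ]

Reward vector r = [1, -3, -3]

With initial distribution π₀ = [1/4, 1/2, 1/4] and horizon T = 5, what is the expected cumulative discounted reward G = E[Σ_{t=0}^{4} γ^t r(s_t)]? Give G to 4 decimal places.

G = -7.4397

t=0: π = [0.2500, 0.5000, 0.2500], E[r] = -2.0000, γ^t·E[r] = -2.000000, running G = -2.000000
t=1: π = [0.3125, 0.4792, 0.2083], E[r] = -1.7500, γ^t·E[r] = -1.575000, running G = -3.575000
t=2: π = [0.3108, 0.4878, 0.2014], E[r] = -1.7569, γ^t·E[r] = -1.423125, running G = -4.998125
t=3: π = [0.3095, 0.4903, 0.2002], E[r] = -1.7622, γ^t·E[r] = -1.284609, running G = -6.282734
t=4: π = [0.3092, 0.4908, 0.2000], E[r] = -1.7634, γ^t·E[r] = -1.156939, running G = -7.439674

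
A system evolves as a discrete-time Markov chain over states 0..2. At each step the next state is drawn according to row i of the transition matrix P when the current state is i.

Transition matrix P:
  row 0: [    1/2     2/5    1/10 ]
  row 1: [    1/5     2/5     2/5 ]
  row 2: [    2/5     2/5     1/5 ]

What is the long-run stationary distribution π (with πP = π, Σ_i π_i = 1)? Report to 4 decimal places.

Balance equations π_j = Σ_i π_i·P[i][j]:
  π_0 = 1/2·π_0 + 1/5·π_1 + 2/5·π_2
  π_1 = 2/5·π_0 + 2/5·π_1 + 2/5·π_2
  normalize: π_0 + π_1 + π_2 = 1
Solving the linear system gives exactly π = [16/45, 2/5, 11/45].

π = [0.3556, 0.4000, 0.2444]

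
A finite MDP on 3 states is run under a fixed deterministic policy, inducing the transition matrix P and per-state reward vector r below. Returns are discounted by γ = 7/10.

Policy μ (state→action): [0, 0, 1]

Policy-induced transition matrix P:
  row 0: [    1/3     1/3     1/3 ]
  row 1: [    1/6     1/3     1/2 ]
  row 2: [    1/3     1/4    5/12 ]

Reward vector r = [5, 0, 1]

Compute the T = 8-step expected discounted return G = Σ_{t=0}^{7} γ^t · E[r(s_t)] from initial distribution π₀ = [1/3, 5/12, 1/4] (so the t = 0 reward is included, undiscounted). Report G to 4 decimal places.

t=0: π = [0.3333, 0.4167, 0.2500], E[r] = 1.9167, γ^t·E[r] = 1.916667, running G = 1.916667
t=1: π = [0.2639, 0.3125, 0.4236], E[r] = 1.7431, γ^t·E[r] = 1.220139, running G = 3.136806
t=2: π = [0.2813, 0.2980, 0.4207], E[r] = 1.8270, γ^t·E[r] = 0.895214, running G = 4.032020
t=3: π = [0.2837, 0.2983, 0.4181], E[r] = 1.8364, γ^t·E[r] = 0.629875, running G = 4.661895
t=4: π = [0.2836, 0.2985, 0.4179], E[r] = 1.8360, γ^t·E[r] = 0.440821, running G = 5.102716
t=5: π = [0.2836, 0.2985, 0.4179], E[r] = 1.8358, γ^t·E[r] = 0.308547, running G = 5.411264
t=6: π = [0.2836, 0.2985, 0.4179], E[r] = 1.8358, γ^t·E[r] = 0.215982, running G = 5.627246
t=7: π = [0.2836, 0.2985, 0.4179], E[r] = 1.8358, γ^t·E[r] = 0.151188, running G = 5.778434

G = 5.7784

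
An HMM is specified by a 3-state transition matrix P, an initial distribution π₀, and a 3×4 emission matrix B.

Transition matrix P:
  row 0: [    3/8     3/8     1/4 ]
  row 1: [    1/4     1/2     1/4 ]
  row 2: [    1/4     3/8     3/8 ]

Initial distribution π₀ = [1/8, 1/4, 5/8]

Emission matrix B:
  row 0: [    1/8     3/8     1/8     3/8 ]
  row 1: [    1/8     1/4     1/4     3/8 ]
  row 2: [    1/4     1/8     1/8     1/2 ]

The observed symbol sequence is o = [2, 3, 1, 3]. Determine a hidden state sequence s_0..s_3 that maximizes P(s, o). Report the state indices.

path = [1, 1, 1, 1]

t=0: δ = [1.562e-02, 6.250e-02, 7.812e-02]  (obs o_0=2)
t=1: δ = [7.324e-03, 1.172e-02, 1.465e-02]  ψ = [2, 1, 2]  (obs o_1=3)
t=2: δ = [1.373e-03, 1.465e-03, 6.866e-04]  ψ = [2, 1, 2]  (obs o_2=1)
t=3: δ = [1.931e-04, 2.747e-04, 1.831e-04]  ψ = [0, 1, 1]  (obs o_3=3)
backtrack: best end state = 1; path = [1, 1, 1, 1]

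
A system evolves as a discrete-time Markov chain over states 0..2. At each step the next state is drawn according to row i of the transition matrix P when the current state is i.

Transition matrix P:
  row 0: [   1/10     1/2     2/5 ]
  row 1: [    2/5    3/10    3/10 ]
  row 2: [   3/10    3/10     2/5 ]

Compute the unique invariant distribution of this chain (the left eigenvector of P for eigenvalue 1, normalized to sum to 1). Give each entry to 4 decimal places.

Balance equations π_j = Σ_i π_i·P[i][j]:
  π_0 = 1/10·π_0 + 2/5·π_1 + 3/10·π_2
  π_1 = 1/2·π_0 + 3/10·π_1 + 3/10·π_2
  normalize: π_0 + π_1 + π_2 = 1
Solving the linear system gives exactly π = [33/118, 21/59, 43/118].

π = [0.2797, 0.3559, 0.3644]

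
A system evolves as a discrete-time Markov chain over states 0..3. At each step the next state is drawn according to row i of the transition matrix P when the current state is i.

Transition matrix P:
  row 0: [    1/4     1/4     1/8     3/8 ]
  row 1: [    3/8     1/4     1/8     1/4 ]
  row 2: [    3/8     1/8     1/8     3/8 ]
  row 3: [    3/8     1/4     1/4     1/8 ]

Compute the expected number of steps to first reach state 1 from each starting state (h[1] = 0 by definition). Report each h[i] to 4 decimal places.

h = [4.3537, 0.0000, 4.8980, 4.4082]

First-step conditioning: h[1] = 0; for i ≠ 1, h[i] = 1 + Σ_k P[i][k]·h[k].
  h[0] = 1 + 1/4·h[0] + 1/8·h[2] + 3/8·h[3]
  h[2] = 1 + 3/8·h[0] + 1/8·h[2] + 3/8·h[3]
  h[3] = 1 + 3/8·h[0] + 1/4·h[2] + 1/8·h[3]
Solving the 3×3 linear system over states ≠ 1 gives exactly h = [640/147, 0, 240/49, 216/49] (h[1] = 0 is the target).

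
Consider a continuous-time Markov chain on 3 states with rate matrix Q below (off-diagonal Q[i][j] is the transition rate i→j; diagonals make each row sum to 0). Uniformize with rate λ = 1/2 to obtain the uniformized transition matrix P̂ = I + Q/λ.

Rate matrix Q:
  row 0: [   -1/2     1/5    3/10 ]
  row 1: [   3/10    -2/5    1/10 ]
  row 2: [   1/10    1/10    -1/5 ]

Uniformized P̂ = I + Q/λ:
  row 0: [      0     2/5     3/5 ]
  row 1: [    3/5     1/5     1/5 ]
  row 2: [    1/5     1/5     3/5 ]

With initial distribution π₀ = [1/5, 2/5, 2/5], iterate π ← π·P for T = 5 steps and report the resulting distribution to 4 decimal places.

π = [0.2514, 0.2493, 0.4993]

t=0: π = [0.2000, 0.4000, 0.4000]
t=1: π = [0.3200, 0.2400, 0.4400]
t=2: π = [0.2320, 0.2640, 0.5040]
t=3: π = [0.2592, 0.2464, 0.4944]
t=4: π = [0.2467, 0.2518, 0.5014]
t=5: π = [0.2514, 0.2493, 0.4993]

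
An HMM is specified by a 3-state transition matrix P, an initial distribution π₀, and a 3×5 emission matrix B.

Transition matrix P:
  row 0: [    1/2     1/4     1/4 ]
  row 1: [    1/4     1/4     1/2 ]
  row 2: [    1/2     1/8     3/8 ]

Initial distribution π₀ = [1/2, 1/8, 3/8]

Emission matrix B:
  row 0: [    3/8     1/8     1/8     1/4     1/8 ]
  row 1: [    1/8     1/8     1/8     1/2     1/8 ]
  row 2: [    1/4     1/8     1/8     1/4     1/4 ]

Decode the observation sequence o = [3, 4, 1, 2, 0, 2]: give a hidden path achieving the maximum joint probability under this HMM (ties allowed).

path = [2, 2, 0, 0, 0, 0]

t=0: δ = [1.250e-01, 6.250e-02, 9.375e-02]  (obs o_0=3)
t=1: δ = [7.812e-03, 3.906e-03, 8.789e-03]  ψ = [0, 0, 2]  (obs o_1=4)
t=2: δ = [5.493e-04, 2.441e-04, 4.120e-04]  ψ = [2, 0, 2]  (obs o_2=1)
t=3: δ = [3.433e-05, 1.717e-05, 1.931e-05]  ψ = [0, 0, 2]  (obs o_3=2)
t=4: δ = [6.437e-06, 1.073e-06, 2.146e-06]  ψ = [0, 0, 0]  (obs o_4=0)
t=5: δ = [4.023e-07, 2.012e-07, 2.012e-07]  ψ = [0, 0, 0]  (obs o_5=2)
backtrack: best end state = 0; path = [2, 2, 0, 0, 0, 0]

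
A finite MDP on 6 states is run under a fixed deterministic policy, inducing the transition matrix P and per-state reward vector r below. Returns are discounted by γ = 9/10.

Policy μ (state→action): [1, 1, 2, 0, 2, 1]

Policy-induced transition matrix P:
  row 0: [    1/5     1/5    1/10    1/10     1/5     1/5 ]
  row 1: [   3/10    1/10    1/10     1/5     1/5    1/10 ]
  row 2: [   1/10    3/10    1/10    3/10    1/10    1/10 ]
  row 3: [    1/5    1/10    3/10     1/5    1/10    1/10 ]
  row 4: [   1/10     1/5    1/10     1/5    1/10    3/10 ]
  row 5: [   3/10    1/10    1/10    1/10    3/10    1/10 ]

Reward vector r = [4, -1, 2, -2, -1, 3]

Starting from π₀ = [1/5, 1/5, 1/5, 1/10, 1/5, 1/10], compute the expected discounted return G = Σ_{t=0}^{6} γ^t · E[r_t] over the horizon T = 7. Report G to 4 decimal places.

G = 4.4197

t=0: π = [0.2000, 0.2000, 0.2000, 0.1000, 0.2000, 0.1000], E[r] = 0.9000, γ^t·E[r] = 0.900000, running G = 0.900000
t=1: π = [0.1900, 0.1800, 0.1200, 0.1900, 0.1600, 0.1600], E[r] = 0.7600, γ^t·E[r] = 0.684000, running G = 1.584000
t=2: π = [0.2060, 0.1590, 0.1380, 0.1770, 0.1690, 0.1510], E[r] = 0.8710, γ^t·E[r] = 0.705510, running G = 2.289510
t=3: π = [0.2003, 0.1651, 0.1354, 0.1781, 0.1667, 0.1544], E[r] = 0.8472, γ^t·E[r] = 0.617609, running G = 2.907119
t=4: π = [0.2017, 0.1638, 0.1356, 0.1781, 0.1674, 0.1534], E[r] = 0.8510, γ^t·E[r] = 0.558321, running G = 3.465440
t=5: π = [0.2014, 0.1640, 0.1356, 0.1781, 0.1672, 0.1537], E[r] = 0.8505, γ^t·E[r] = 0.502199, running G = 3.967639
t=6: π = [0.2015, 0.1640, 0.1356, 0.1781, 0.1673, 0.1536], E[r] = 0.8506, γ^t·E[r] = 0.452017, running G = 4.419656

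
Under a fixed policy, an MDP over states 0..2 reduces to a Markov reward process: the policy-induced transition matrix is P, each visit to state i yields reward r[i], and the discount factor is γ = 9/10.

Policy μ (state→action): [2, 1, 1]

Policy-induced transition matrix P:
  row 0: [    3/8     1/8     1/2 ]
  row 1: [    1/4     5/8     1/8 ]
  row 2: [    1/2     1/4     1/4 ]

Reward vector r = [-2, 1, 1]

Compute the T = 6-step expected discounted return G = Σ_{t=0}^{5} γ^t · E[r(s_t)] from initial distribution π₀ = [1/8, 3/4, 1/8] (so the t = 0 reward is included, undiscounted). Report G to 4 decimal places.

t=0: π = [0.1250, 0.7500, 0.1250], E[r] = 0.6250, γ^t·E[r] = 0.625000, running G = 0.625000
t=1: π = [0.2969, 0.5156, 0.1875], E[r] = 0.1094, γ^t·E[r] = 0.098438, running G = 0.723438
t=2: π = [0.3340, 0.4063, 0.2598], E[r] = -0.0020, γ^t·E[r] = -0.001582, running G = 0.721855
t=3: π = [0.3567, 0.3606, 0.2827], E[r] = -0.0701, γ^t·E[r] = -0.051080, running G = 0.670776
t=4: π = [0.3653, 0.3406, 0.2941], E[r] = -0.0958, γ^t·E[r] = -0.062851, running G = 0.607925
t=5: π = [0.3692, 0.3321, 0.2987], E[r] = -0.1075, γ^t·E[r] = -0.063506, running G = 0.544419

G = 0.5444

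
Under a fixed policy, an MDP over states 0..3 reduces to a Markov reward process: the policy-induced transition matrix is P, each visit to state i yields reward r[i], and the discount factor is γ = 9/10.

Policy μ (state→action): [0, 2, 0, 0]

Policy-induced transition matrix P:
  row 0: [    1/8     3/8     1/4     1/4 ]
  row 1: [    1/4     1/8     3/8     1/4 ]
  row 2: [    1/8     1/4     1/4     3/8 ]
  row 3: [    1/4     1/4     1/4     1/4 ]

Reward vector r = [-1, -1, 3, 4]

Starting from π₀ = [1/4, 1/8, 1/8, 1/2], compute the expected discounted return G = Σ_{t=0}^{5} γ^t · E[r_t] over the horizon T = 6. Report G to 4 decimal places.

t=0: π = [0.2500, 0.1250, 0.1250, 0.5000], E[r] = 2.0000, γ^t·E[r] = 2.000000, running G = 2.000000
t=1: π = [0.2031, 0.2656, 0.2656, 0.2656], E[r] = 1.3906, γ^t·E[r] = 1.251563, running G = 3.251563
t=2: π = [0.1914, 0.2422, 0.2832, 0.2832], E[r] = 1.5488, γ^t·E[r] = 1.254551, running G = 4.506113
t=3: π = [0.1907, 0.2437, 0.2803, 0.2854], E[r] = 1.5481, γ^t·E[r] = 1.128562, running G = 5.634675
t=4: π = [0.1911, 0.2434, 0.2805, 0.2850], E[r] = 1.5470, γ^t·E[r] = 1.014985, running G = 6.649660
t=5: π = [0.1911, 0.2435, 0.2804, 0.2851], E[r] = 1.5470, γ^t·E[r] = 0.913473, running G = 7.563133

G = 7.5631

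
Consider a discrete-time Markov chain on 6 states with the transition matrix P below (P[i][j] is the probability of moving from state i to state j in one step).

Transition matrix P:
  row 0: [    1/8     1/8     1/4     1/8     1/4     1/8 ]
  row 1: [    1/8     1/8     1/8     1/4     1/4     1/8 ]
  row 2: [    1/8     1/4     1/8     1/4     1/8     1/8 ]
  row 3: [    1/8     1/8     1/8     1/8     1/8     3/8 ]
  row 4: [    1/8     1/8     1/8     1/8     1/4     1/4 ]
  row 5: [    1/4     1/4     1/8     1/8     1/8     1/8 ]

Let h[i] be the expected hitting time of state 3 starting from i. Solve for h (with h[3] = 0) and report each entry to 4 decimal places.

h = [6.0235, 5.3647, 5.2706, 0.0000, 6.1176, 6.0235]

First-step conditioning: h[3] = 0; for i ≠ 3, h[i] = 1 + Σ_k P[i][k]·h[k].
  h[0] = 1 + 1/8·h[0] + 1/8·h[1] + 1/4·h[2] + 1/4·h[4] + 1/8·h[5]
  h[1] = 1 + 1/8·h[0] + 1/8·h[1] + 1/8·h[2] + 1/4·h[4] + 1/8·h[5]
  h[2] = 1 + 1/8·h[0] + 1/4·h[1] + 1/8·h[2] + 1/8·h[4] + 1/8·h[5]
  h[4] = 1 + 1/8·h[0] + 1/8·h[1] + 1/8·h[2] + 1/4·h[4] + 1/4·h[5]
  h[5] = 1 + 1/4·h[0] + 1/4·h[1] + 1/8·h[2] + 1/8·h[4] + 1/8·h[5]
Solving the 5×5 linear system over states ≠ 3 gives exactly h = [512/85, 456/85, 448/85, 0, 104/17, 512/85] (h[3] = 0 is the target).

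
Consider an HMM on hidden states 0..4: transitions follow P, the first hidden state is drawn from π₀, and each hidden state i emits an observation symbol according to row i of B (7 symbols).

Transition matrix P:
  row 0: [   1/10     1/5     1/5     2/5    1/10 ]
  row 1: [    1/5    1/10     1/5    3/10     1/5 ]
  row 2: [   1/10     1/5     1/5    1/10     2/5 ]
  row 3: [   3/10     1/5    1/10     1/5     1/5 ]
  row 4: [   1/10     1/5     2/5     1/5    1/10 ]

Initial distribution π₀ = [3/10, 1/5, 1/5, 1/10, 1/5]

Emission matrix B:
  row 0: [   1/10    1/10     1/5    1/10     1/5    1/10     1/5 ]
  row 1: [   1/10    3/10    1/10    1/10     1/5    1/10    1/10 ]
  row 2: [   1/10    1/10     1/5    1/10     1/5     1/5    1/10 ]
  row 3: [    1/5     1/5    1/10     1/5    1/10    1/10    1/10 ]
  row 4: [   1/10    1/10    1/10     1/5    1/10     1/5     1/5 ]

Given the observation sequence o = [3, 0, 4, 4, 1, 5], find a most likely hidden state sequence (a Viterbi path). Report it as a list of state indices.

t=0: δ = [3.000e-02, 2.000e-02, 2.000e-02, 2.000e-02, 4.000e-02]  (obs o_0=3)
t=1: δ = [6.000e-04, 8.000e-04, 1.600e-03, 2.400e-03, 8.000e-04]  ψ = [3, 4, 4, 0, 2]  (obs o_1=0)
t=2: δ = [1.440e-04, 9.600e-05, 6.400e-05, 4.800e-05, 6.400e-05]  ψ = [3, 3, 2, 3, 2]  (obs o_2=4)
t=3: δ = [3.840e-06, 5.760e-06, 5.760e-06, 5.760e-06, 2.560e-06]  ψ = [1, 0, 0, 0, 2]  (obs o_3=4)
t=4: δ = [1.728e-07, 3.456e-07, 1.152e-07, 3.456e-07, 2.304e-07]  ψ = [3, 2, 1, 1, 2]  (obs o_4=1)
t=5: δ = [1.037e-08, 6.912e-09, 1.843e-08, 1.037e-08, 1.382e-08]  ψ = [3, 3, 4, 1, 1]  (obs o_5=5)
backtrack: best end state = 2; path = [0, 3, 0, 2, 4, 2]

path = [0, 3, 0, 2, 4, 2]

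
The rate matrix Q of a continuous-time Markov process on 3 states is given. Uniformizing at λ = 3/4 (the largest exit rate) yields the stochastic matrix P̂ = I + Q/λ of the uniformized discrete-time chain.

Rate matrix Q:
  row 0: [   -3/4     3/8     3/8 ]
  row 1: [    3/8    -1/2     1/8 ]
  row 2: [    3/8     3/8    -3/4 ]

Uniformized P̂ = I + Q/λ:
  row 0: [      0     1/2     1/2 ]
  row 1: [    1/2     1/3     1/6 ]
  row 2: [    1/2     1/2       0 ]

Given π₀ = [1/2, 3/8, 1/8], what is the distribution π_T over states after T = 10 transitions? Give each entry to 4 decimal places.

π = [0.3335, 0.4286, 0.2379]

t=0: π = [0.5000, 0.3750, 0.1250]
t=1: π = [0.2500, 0.4375, 0.3125]
t=2: π = [0.3750, 0.4271, 0.1979]
t=3: π = [0.3125, 0.4288, 0.2587]
t=4: π = [0.3438, 0.4285, 0.2277]
t=5: π = [0.3281, 0.4286, 0.2433]
t=6: π = [0.3359, 0.4286, 0.2355]
t=7: π = [0.3320, 0.4286, 0.2394]
t=8: π = [0.3340, 0.4286, 0.2374]
t=9: π = [0.3330, 0.4286, 0.2384]
t=10: π = [0.3335, 0.4286, 0.2379]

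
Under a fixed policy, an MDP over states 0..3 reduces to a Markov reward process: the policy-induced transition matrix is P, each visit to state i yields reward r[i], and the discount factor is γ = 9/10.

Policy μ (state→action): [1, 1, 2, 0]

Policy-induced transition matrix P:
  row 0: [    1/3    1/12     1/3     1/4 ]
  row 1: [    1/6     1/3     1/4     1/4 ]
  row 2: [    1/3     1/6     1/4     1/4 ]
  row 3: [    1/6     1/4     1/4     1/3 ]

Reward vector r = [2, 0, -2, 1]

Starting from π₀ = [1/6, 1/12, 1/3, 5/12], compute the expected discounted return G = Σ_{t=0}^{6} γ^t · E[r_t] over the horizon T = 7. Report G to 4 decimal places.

G = 1.1047

t=0: π = [0.1667, 0.0833, 0.3333, 0.4167], E[r] = 0.0833, γ^t·E[r] = 0.083333, running G = 0.083333
t=1: π = [0.2500, 0.2014, 0.2639, 0.2847], E[r] = 0.2569, γ^t·E[r] = 0.231250, running G = 0.314583
t=2: π = [0.2523, 0.2031, 0.2708, 0.2737], E[r] = 0.2367, γ^t·E[r] = 0.191719, running G = 0.506302
t=3: π = [0.2539, 0.2023, 0.2710, 0.2728], E[r] = 0.2385, γ^t·E[r] = 0.173848, running G = 0.680150
t=4: π = [0.2541, 0.2020, 0.2712, 0.2727], E[r] = 0.2387, γ^t·E[r] = 0.156624, running G = 0.836773
t=5: π = [0.2542, 0.2019, 0.2712, 0.2727], E[r] = 0.2388, γ^t·E[r] = 0.141011, running G = 0.977785
t=6: π = [0.2542, 0.2019, 0.2712, 0.2727], E[r] = 0.2388, γ^t·E[r] = 0.126920, running G = 1.104705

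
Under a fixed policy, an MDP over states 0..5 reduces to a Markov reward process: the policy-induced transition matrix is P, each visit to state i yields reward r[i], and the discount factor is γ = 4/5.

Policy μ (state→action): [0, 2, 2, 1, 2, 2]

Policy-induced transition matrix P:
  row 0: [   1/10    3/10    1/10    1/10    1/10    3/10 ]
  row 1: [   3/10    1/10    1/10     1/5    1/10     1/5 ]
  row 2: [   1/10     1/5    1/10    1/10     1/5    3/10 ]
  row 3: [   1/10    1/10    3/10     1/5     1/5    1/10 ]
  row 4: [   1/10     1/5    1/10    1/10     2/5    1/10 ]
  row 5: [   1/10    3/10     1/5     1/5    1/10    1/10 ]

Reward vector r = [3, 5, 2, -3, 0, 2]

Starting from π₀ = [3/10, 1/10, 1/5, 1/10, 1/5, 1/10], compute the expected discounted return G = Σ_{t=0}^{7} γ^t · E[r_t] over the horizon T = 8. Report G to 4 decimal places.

t=0: π = [0.3000, 0.1000, 0.2000, 0.1000, 0.2000, 0.1000], E[r] = 1.7000, γ^t·E[r] = 1.700000, running G = 1.700000
t=1: π = [0.1200, 0.2200, 0.1300, 0.1300, 0.1900, 0.2100], E[r] = 1.7500, γ^t·E[r] = 1.400000, running G = 3.100000
t=2: π = [0.1440, 0.1980, 0.1470, 0.1560, 0.1830, 0.1720], E[r] = 1.5920, γ^t·E[r] = 1.018880, running G = 4.118880
t=3: π = [0.1396, 0.1962, 0.1484, 0.1526, 0.1852, 0.1780], E[r] = 1.5948, γ^t·E[r] = 0.816538, running G = 4.935418
t=4: π = [0.1392, 0.1969, 0.1483, 0.1527, 0.1857, 0.1772], E[r] = 1.5952, γ^t·E[r] = 0.653378, running G = 5.588795
t=5: π = [0.1394, 0.1967, 0.1483, 0.1527, 0.1858, 0.1772], E[r] = 1.5945, γ^t·E[r] = 0.522473, running G = 6.111268
t=6: π = [0.1393, 0.1967, 0.1483, 0.1527, 0.1858, 0.1772], E[r] = 1.5946, γ^t·E[r] = 0.418002, running G = 6.529270
t=7: π = [0.1393, 0.1967, 0.1483, 0.1527, 0.1858, 0.1772], E[r] = 1.5945, γ^t·E[r] = 0.334396, running G = 6.863665

G = 6.8637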